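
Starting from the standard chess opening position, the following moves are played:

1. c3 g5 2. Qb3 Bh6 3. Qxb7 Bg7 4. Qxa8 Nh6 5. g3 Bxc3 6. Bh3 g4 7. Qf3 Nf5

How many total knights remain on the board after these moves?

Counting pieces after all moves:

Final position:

  a b c d e f g h
  ─────────────────
8│· ♞ ♝ ♛ ♚ · · ♜│8
7│♟ · ♟ ♟ ♟ ♟ · ♟│7
6│· · · · · · · ·│6
5│· · · · · ♞ · ·│5
4│· · · · · · ♟ ·│4
3│· · ♝ · · ♕ ♙ ♗│3
2│♙ ♙ · ♙ ♙ ♙ · ♙│2
1│♖ ♘ ♗ · ♔ · ♘ ♖│1
  ─────────────────
  a b c d e f g h


4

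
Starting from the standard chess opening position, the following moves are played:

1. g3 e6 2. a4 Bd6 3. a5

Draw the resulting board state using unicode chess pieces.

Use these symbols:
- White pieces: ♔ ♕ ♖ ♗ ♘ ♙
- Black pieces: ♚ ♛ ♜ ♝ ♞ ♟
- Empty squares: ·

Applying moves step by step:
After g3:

♜ ♞ ♝ ♛ ♚ ♝ ♞ ♜
♟ ♟ ♟ ♟ ♟ ♟ ♟ ♟
· · · · · · · ·
· · · · · · · ·
· · · · · · · ·
· · · · · · ♙ ·
♙ ♙ ♙ ♙ ♙ ♙ · ♙
♖ ♘ ♗ ♕ ♔ ♗ ♘ ♖


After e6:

♜ ♞ ♝ ♛ ♚ ♝ ♞ ♜
♟ ♟ ♟ ♟ · ♟ ♟ ♟
· · · · ♟ · · ·
· · · · · · · ·
· · · · · · · ·
· · · · · · ♙ ·
♙ ♙ ♙ ♙ ♙ ♙ · ♙
♖ ♘ ♗ ♕ ♔ ♗ ♘ ♖


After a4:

♜ ♞ ♝ ♛ ♚ ♝ ♞ ♜
♟ ♟ ♟ ♟ · ♟ ♟ ♟
· · · · ♟ · · ·
· · · · · · · ·
♙ · · · · · · ·
· · · · · · ♙ ·
· ♙ ♙ ♙ ♙ ♙ · ♙
♖ ♘ ♗ ♕ ♔ ♗ ♘ ♖


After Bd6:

♜ ♞ ♝ ♛ ♚ · ♞ ♜
♟ ♟ ♟ ♟ · ♟ ♟ ♟
· · · ♝ ♟ · · ·
· · · · · · · ·
♙ · · · · · · ·
· · · · · · ♙ ·
· ♙ ♙ ♙ ♙ ♙ · ♙
♖ ♘ ♗ ♕ ♔ ♗ ♘ ♖


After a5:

♜ ♞ ♝ ♛ ♚ · ♞ ♜
♟ ♟ ♟ ♟ · ♟ ♟ ♟
· · · ♝ ♟ · · ·
♙ · · · · · · ·
· · · · · · · ·
· · · · · · ♙ ·
· ♙ ♙ ♙ ♙ ♙ · ♙
♖ ♘ ♗ ♕ ♔ ♗ ♘ ♖



  a b c d e f g h
  ─────────────────
8│♜ ♞ ♝ ♛ ♚ · ♞ ♜│8
7│♟ ♟ ♟ ♟ · ♟ ♟ ♟│7
6│· · · ♝ ♟ · · ·│6
5│♙ · · · · · · ·│5
4│· · · · · · · ·│4
3│· · · · · · ♙ ·│3
2│· ♙ ♙ ♙ ♙ ♙ · ♙│2
1│♖ ♘ ♗ ♕ ♔ ♗ ♘ ♖│1
  ─────────────────
  a b c d e f g h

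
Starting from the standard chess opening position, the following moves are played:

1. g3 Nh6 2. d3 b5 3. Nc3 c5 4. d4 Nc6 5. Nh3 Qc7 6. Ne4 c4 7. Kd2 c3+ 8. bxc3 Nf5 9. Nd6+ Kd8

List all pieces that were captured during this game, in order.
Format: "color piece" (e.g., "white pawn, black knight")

Tracking captures:
  bxc3: captured black pawn

black pawn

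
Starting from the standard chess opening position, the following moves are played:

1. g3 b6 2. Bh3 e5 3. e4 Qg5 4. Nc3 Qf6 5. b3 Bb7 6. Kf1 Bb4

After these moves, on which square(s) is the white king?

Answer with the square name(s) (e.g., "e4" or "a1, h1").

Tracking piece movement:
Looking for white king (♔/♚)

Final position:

  a b c d e f g h
  ─────────────────
8│♜ ♞ · · ♚ · ♞ ♜│8
7│♟ ♝ ♟ ♟ · ♟ ♟ ♟│7
6│· ♟ · · · ♛ · ·│6
5│· · · · ♟ · · ·│5
4│· ♝ · · ♙ · · ·│4
3│· ♙ ♘ · · · ♙ ♗│3
2│♙ · ♙ ♙ · ♙ · ♙│2
1│♖ · ♗ ♕ · ♔ ♘ ♖│1
  ─────────────────
  a b c d e f g h


f1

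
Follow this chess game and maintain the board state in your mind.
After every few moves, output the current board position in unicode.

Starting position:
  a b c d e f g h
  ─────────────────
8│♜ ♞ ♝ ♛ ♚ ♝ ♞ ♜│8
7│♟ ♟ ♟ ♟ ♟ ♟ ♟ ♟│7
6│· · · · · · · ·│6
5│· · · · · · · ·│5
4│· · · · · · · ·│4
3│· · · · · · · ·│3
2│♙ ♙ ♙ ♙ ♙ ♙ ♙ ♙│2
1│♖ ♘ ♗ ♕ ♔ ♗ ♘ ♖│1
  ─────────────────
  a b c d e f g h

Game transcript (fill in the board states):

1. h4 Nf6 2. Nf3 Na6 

  a b c d e f g h
  ─────────────────
8│♜ · ♝ ♛ ♚ ♝ · ♜│8
7│♟ ♟ ♟ ♟ ♟ ♟ ♟ ♟│7
6│♞ · · · · ♞ · ·│6
5│· · · · · · · ·│5
4│· · · · · · · ♙│4
3│· · · · · ♘ · ·│3
2│♙ ♙ ♙ ♙ ♙ ♙ ♙ ·│2
1│♖ ♘ ♗ ♕ ♔ ♗ · ♖│1
  ─────────────────
  a b c d e f g h

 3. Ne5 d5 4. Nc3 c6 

  a b c d e f g h
  ─────────────────
8│♜ · ♝ ♛ ♚ ♝ · ♜│8
7│♟ ♟ · · ♟ ♟ ♟ ♟│7
6│♞ · ♟ · · ♞ · ·│6
5│· · · ♟ ♘ · · ·│5
4│· · · · · · · ♙│4
3│· · ♘ · · · · ·│3
2│♙ ♙ ♙ ♙ ♙ ♙ ♙ ·│2
1│♖ · ♗ ♕ ♔ ♗ · ♖│1
  ─────────────────
  a b c d e f g h

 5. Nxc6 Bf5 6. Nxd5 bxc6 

  a b c d e f g h
  ─────────────────
8│♜ · · ♛ ♚ ♝ · ♜│8
7│♟ · · · ♟ ♟ ♟ ♟│7
6│♞ · ♟ · · ♞ · ·│6
5│· · · ♘ · ♝ · ·│5
4│· · · · · · · ♙│4
3│· · · · · · · ·│3
2│♙ ♙ ♙ ♙ ♙ ♙ ♙ ·│2
1│♖ · ♗ ♕ ♔ ♗ · ♖│1
  ─────────────────
  a b c d e f g h

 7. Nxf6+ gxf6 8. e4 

  a b c d e f g h
  ─────────────────
8│♜ · · ♛ ♚ ♝ · ♜│8
7│♟ · · · ♟ ♟ · ♟│7
6│♞ · ♟ · · ♟ · ·│6
5│· · · · · ♝ · ·│5
4│· · · · ♙ · · ♙│4
3│· · · · · · · ·│3
2│♙ ♙ ♙ ♙ · ♙ ♙ ·│2
1│♖ · ♗ ♕ ♔ ♗ · ♖│1
  ─────────────────
  a b c d e f g h


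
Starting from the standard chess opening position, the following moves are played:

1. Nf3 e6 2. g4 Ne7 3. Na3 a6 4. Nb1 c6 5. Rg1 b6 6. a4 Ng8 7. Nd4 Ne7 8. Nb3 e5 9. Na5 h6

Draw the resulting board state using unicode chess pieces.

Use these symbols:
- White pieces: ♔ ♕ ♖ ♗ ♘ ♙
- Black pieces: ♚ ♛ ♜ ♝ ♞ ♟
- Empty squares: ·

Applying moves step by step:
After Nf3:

♜ ♞ ♝ ♛ ♚ ♝ ♞ ♜
♟ ♟ ♟ ♟ ♟ ♟ ♟ ♟
· · · · · · · ·
· · · · · · · ·
· · · · · · · ·
· · · · · ♘ · ·
♙ ♙ ♙ ♙ ♙ ♙ ♙ ♙
♖ ♘ ♗ ♕ ♔ ♗ · ♖


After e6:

♜ ♞ ♝ ♛ ♚ ♝ ♞ ♜
♟ ♟ ♟ ♟ · ♟ ♟ ♟
· · · · ♟ · · ·
· · · · · · · ·
· · · · · · · ·
· · · · · ♘ · ·
♙ ♙ ♙ ♙ ♙ ♙ ♙ ♙
♖ ♘ ♗ ♕ ♔ ♗ · ♖


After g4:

♜ ♞ ♝ ♛ ♚ ♝ ♞ ♜
♟ ♟ ♟ ♟ · ♟ ♟ ♟
· · · · ♟ · · ·
· · · · · · · ·
· · · · · · ♙ ·
· · · · · ♘ · ·
♙ ♙ ♙ ♙ ♙ ♙ · ♙
♖ ♘ ♗ ♕ ♔ ♗ · ♖


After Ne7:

♜ ♞ ♝ ♛ ♚ ♝ · ♜
♟ ♟ ♟ ♟ ♞ ♟ ♟ ♟
· · · · ♟ · · ·
· · · · · · · ·
· · · · · · ♙ ·
· · · · · ♘ · ·
♙ ♙ ♙ ♙ ♙ ♙ · ♙
♖ ♘ ♗ ♕ ♔ ♗ · ♖


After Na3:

♜ ♞ ♝ ♛ ♚ ♝ · ♜
♟ ♟ ♟ ♟ ♞ ♟ ♟ ♟
· · · · ♟ · · ·
· · · · · · · ·
· · · · · · ♙ ·
♘ · · · · ♘ · ·
♙ ♙ ♙ ♙ ♙ ♙ · ♙
♖ · ♗ ♕ ♔ ♗ · ♖


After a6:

♜ ♞ ♝ ♛ ♚ ♝ · ♜
· ♟ ♟ ♟ ♞ ♟ ♟ ♟
♟ · · · ♟ · · ·
· · · · · · · ·
· · · · · · ♙ ·
♘ · · · · ♘ · ·
♙ ♙ ♙ ♙ ♙ ♙ · ♙
♖ · ♗ ♕ ♔ ♗ · ♖


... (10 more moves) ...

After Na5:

♜ ♞ ♝ ♛ ♚ ♝ · ♜
· · · ♟ ♞ ♟ ♟ ♟
♟ ♟ ♟ · · · · ·
♘ · · · ♟ · · ·
♙ · · · · · ♙ ·
· · · · · · · ·
· ♙ ♙ ♙ ♙ ♙ · ♙
♖ ♘ ♗ ♕ ♔ ♗ ♖ ·


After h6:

♜ ♞ ♝ ♛ ♚ ♝ · ♜
· · · ♟ ♞ ♟ ♟ ·
♟ ♟ ♟ · · · · ♟
♘ · · · ♟ · · ·
♙ · · · · · ♙ ·
· · · · · · · ·
· ♙ ♙ ♙ ♙ ♙ · ♙
♖ ♘ ♗ ♕ ♔ ♗ ♖ ·



  a b c d e f g h
  ─────────────────
8│♜ ♞ ♝ ♛ ♚ ♝ · ♜│8
7│· · · ♟ ♞ ♟ ♟ ·│7
6│♟ ♟ ♟ · · · · ♟│6
5│♘ · · · ♟ · · ·│5
4│♙ · · · · · ♙ ·│4
3│· · · · · · · ·│3
2│· ♙ ♙ ♙ ♙ ♙ · ♙│2
1│♖ ♘ ♗ ♕ ♔ ♗ ♖ ·│1
  ─────────────────
  a b c d e f g h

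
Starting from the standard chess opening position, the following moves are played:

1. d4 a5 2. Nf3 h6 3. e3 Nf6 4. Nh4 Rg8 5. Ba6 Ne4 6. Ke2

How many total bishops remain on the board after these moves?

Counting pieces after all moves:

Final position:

  a b c d e f g h
  ─────────────────
8│♜ ♞ ♝ ♛ ♚ ♝ ♜ ·│8
7│· ♟ ♟ ♟ ♟ ♟ ♟ ·│7
6│♗ · · · · · · ♟│6
5│♟ · · · · · · ·│5
4│· · · ♙ ♞ · · ♘│4
3│· · · · ♙ · · ·│3
2│♙ ♙ ♙ · ♔ ♙ ♙ ♙│2
1│♖ ♘ ♗ ♕ · · · ♖│1
  ─────────────────
  a b c d e f g h


4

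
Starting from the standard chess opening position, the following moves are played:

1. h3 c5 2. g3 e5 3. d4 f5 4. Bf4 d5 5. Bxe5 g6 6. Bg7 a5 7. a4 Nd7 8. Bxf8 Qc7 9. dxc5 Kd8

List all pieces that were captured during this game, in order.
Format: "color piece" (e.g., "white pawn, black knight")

Tracking captures:
  Bxe5: captured black pawn
  Bxf8: captured black bishop
  dxc5: captured black pawn

black pawn, black bishop, black pawn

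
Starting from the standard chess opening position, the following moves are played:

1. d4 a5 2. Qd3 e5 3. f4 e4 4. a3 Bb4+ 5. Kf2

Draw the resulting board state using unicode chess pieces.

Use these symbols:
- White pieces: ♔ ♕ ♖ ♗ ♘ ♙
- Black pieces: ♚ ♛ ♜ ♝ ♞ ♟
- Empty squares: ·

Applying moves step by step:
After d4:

♜ ♞ ♝ ♛ ♚ ♝ ♞ ♜
♟ ♟ ♟ ♟ ♟ ♟ ♟ ♟
· · · · · · · ·
· · · · · · · ·
· · · ♙ · · · ·
· · · · · · · ·
♙ ♙ ♙ · ♙ ♙ ♙ ♙
♖ ♘ ♗ ♕ ♔ ♗ ♘ ♖


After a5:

♜ ♞ ♝ ♛ ♚ ♝ ♞ ♜
· ♟ ♟ ♟ ♟ ♟ ♟ ♟
· · · · · · · ·
♟ · · · · · · ·
· · · ♙ · · · ·
· · · · · · · ·
♙ ♙ ♙ · ♙ ♙ ♙ ♙
♖ ♘ ♗ ♕ ♔ ♗ ♘ ♖


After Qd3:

♜ ♞ ♝ ♛ ♚ ♝ ♞ ♜
· ♟ ♟ ♟ ♟ ♟ ♟ ♟
· · · · · · · ·
♟ · · · · · · ·
· · · ♙ · · · ·
· · · ♕ · · · ·
♙ ♙ ♙ · ♙ ♙ ♙ ♙
♖ ♘ ♗ · ♔ ♗ ♘ ♖


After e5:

♜ ♞ ♝ ♛ ♚ ♝ ♞ ♜
· ♟ ♟ ♟ · ♟ ♟ ♟
· · · · · · · ·
♟ · · · ♟ · · ·
· · · ♙ · · · ·
· · · ♕ · · · ·
♙ ♙ ♙ · ♙ ♙ ♙ ♙
♖ ♘ ♗ · ♔ ♗ ♘ ♖


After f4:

♜ ♞ ♝ ♛ ♚ ♝ ♞ ♜
· ♟ ♟ ♟ · ♟ ♟ ♟
· · · · · · · ·
♟ · · · ♟ · · ·
· · · ♙ · ♙ · ·
· · · ♕ · · · ·
♙ ♙ ♙ · ♙ · ♙ ♙
♖ ♘ ♗ · ♔ ♗ ♘ ♖


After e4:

♜ ♞ ♝ ♛ ♚ ♝ ♞ ♜
· ♟ ♟ ♟ · ♟ ♟ ♟
· · · · · · · ·
♟ · · · · · · ·
· · · ♙ ♟ ♙ · ·
· · · ♕ · · · ·
♙ ♙ ♙ · ♙ · ♙ ♙
♖ ♘ ♗ · ♔ ♗ ♘ ♖


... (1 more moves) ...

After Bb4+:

♜ ♞ ♝ ♛ ♚ · ♞ ♜
· ♟ ♟ ♟ · ♟ ♟ ♟
· · · · · · · ·
♟ · · · · · · ·
· ♝ · ♙ ♟ ♙ · ·
♙ · · ♕ · · · ·
· ♙ ♙ · ♙ · ♙ ♙
♖ ♘ ♗ · ♔ ♗ ♘ ♖


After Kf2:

♜ ♞ ♝ ♛ ♚ · ♞ ♜
· ♟ ♟ ♟ · ♟ ♟ ♟
· · · · · · · ·
♟ · · · · · · ·
· ♝ · ♙ ♟ ♙ · ·
♙ · · ♕ · · · ·
· ♙ ♙ · ♙ ♔ ♙ ♙
♖ ♘ ♗ · · ♗ ♘ ♖



  a b c d e f g h
  ─────────────────
8│♜ ♞ ♝ ♛ ♚ · ♞ ♜│8
7│· ♟ ♟ ♟ · ♟ ♟ ♟│7
6│· · · · · · · ·│6
5│♟ · · · · · · ·│5
4│· ♝ · ♙ ♟ ♙ · ·│4
3│♙ · · ♕ · · · ·│3
2│· ♙ ♙ · ♙ ♔ ♙ ♙│2
1│♖ ♘ ♗ · · ♗ ♘ ♖│1
  ─────────────────
  a b c d e f g h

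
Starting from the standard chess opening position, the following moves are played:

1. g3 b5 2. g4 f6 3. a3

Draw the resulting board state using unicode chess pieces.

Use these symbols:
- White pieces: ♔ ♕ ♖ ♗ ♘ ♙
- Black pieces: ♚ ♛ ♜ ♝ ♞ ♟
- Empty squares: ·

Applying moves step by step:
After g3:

♜ ♞ ♝ ♛ ♚ ♝ ♞ ♜
♟ ♟ ♟ ♟ ♟ ♟ ♟ ♟
· · · · · · · ·
· · · · · · · ·
· · · · · · · ·
· · · · · · ♙ ·
♙ ♙ ♙ ♙ ♙ ♙ · ♙
♖ ♘ ♗ ♕ ♔ ♗ ♘ ♖


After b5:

♜ ♞ ♝ ♛ ♚ ♝ ♞ ♜
♟ · ♟ ♟ ♟ ♟ ♟ ♟
· · · · · · · ·
· ♟ · · · · · ·
· · · · · · · ·
· · · · · · ♙ ·
♙ ♙ ♙ ♙ ♙ ♙ · ♙
♖ ♘ ♗ ♕ ♔ ♗ ♘ ♖


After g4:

♜ ♞ ♝ ♛ ♚ ♝ ♞ ♜
♟ · ♟ ♟ ♟ ♟ ♟ ♟
· · · · · · · ·
· ♟ · · · · · ·
· · · · · · ♙ ·
· · · · · · · ·
♙ ♙ ♙ ♙ ♙ ♙ · ♙
♖ ♘ ♗ ♕ ♔ ♗ ♘ ♖


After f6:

♜ ♞ ♝ ♛ ♚ ♝ ♞ ♜
♟ · ♟ ♟ ♟ · ♟ ♟
· · · · · ♟ · ·
· ♟ · · · · · ·
· · · · · · ♙ ·
· · · · · · · ·
♙ ♙ ♙ ♙ ♙ ♙ · ♙
♖ ♘ ♗ ♕ ♔ ♗ ♘ ♖


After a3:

♜ ♞ ♝ ♛ ♚ ♝ ♞ ♜
♟ · ♟ ♟ ♟ · ♟ ♟
· · · · · ♟ · ·
· ♟ · · · · · ·
· · · · · · ♙ ·
♙ · · · · · · ·
· ♙ ♙ ♙ ♙ ♙ · ♙
♖ ♘ ♗ ♕ ♔ ♗ ♘ ♖



  a b c d e f g h
  ─────────────────
8│♜ ♞ ♝ ♛ ♚ ♝ ♞ ♜│8
7│♟ · ♟ ♟ ♟ · ♟ ♟│7
6│· · · · · ♟ · ·│6
5│· ♟ · · · · · ·│5
4│· · · · · · ♙ ·│4
3│♙ · · · · · · ·│3
2│· ♙ ♙ ♙ ♙ ♙ · ♙│2
1│♖ ♘ ♗ ♕ ♔ ♗ ♘ ♖│1
  ─────────────────
  a b c d e f g h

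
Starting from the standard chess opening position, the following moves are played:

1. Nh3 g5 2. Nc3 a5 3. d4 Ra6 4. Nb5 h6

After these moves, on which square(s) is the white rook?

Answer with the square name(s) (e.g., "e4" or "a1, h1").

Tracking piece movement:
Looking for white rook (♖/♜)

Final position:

  a b c d e f g h
  ─────────────────
8│· ♞ ♝ ♛ ♚ ♝ ♞ ♜│8
7│· ♟ ♟ ♟ ♟ ♟ · ·│7
6│♜ · · · · · · ♟│6
5│♟ ♘ · · · · ♟ ·│5
4│· · · ♙ · · · ·│4
3│· · · · · · · ♘│3
2│♙ ♙ ♙ · ♙ ♙ ♙ ♙│2
1│♖ · ♗ ♕ ♔ ♗ · ♖│1
  ─────────────────
  a b c d e f g h


a1, h1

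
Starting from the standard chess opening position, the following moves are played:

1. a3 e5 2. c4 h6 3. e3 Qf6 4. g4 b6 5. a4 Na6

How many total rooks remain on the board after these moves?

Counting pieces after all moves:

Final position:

  a b c d e f g h
  ─────────────────
8│♜ · ♝ · ♚ ♝ ♞ ♜│8
7│♟ · ♟ ♟ · ♟ ♟ ·│7
6│♞ ♟ · · · ♛ · ♟│6
5│· · · · ♟ · · ·│5
4│♙ · ♙ · · · ♙ ·│4
3│· · · · ♙ · · ·│3
2│· ♙ · ♙ · ♙ · ♙│2
1│♖ ♘ ♗ ♕ ♔ ♗ ♘ ♖│1
  ─────────────────
  a b c d e f g h


4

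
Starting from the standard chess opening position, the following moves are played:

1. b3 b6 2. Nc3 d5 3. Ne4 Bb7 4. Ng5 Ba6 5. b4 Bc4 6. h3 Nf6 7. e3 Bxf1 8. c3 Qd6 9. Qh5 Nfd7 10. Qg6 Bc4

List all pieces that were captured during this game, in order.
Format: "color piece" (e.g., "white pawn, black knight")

Tracking captures:
  Bxf1: captured white bishop

white bishop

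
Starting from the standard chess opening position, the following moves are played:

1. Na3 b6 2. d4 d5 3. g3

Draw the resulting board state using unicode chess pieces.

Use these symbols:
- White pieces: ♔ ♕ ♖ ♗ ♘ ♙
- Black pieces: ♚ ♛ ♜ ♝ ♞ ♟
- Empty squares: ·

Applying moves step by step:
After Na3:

♜ ♞ ♝ ♛ ♚ ♝ ♞ ♜
♟ ♟ ♟ ♟ ♟ ♟ ♟ ♟
· · · · · · · ·
· · · · · · · ·
· · · · · · · ·
♘ · · · · · · ·
♙ ♙ ♙ ♙ ♙ ♙ ♙ ♙
♖ · ♗ ♕ ♔ ♗ ♘ ♖


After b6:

♜ ♞ ♝ ♛ ♚ ♝ ♞ ♜
♟ · ♟ ♟ ♟ ♟ ♟ ♟
· ♟ · · · · · ·
· · · · · · · ·
· · · · · · · ·
♘ · · · · · · ·
♙ ♙ ♙ ♙ ♙ ♙ ♙ ♙
♖ · ♗ ♕ ♔ ♗ ♘ ♖


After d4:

♜ ♞ ♝ ♛ ♚ ♝ ♞ ♜
♟ · ♟ ♟ ♟ ♟ ♟ ♟
· ♟ · · · · · ·
· · · · · · · ·
· · · ♙ · · · ·
♘ · · · · · · ·
♙ ♙ ♙ · ♙ ♙ ♙ ♙
♖ · ♗ ♕ ♔ ♗ ♘ ♖


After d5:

♜ ♞ ♝ ♛ ♚ ♝ ♞ ♜
♟ · ♟ · ♟ ♟ ♟ ♟
· ♟ · · · · · ·
· · · ♟ · · · ·
· · · ♙ · · · ·
♘ · · · · · · ·
♙ ♙ ♙ · ♙ ♙ ♙ ♙
♖ · ♗ ♕ ♔ ♗ ♘ ♖


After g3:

♜ ♞ ♝ ♛ ♚ ♝ ♞ ♜
♟ · ♟ · ♟ ♟ ♟ ♟
· ♟ · · · · · ·
· · · ♟ · · · ·
· · · ♙ · · · ·
♘ · · · · · ♙ ·
♙ ♙ ♙ · ♙ ♙ · ♙
♖ · ♗ ♕ ♔ ♗ ♘ ♖



  a b c d e f g h
  ─────────────────
8│♜ ♞ ♝ ♛ ♚ ♝ ♞ ♜│8
7│♟ · ♟ · ♟ ♟ ♟ ♟│7
6│· ♟ · · · · · ·│6
5│· · · ♟ · · · ·│5
4│· · · ♙ · · · ·│4
3│♘ · · · · · ♙ ·│3
2│♙ ♙ ♙ · ♙ ♙ · ♙│2
1│♖ · ♗ ♕ ♔ ♗ ♘ ♖│1
  ─────────────────
  a b c d e f g h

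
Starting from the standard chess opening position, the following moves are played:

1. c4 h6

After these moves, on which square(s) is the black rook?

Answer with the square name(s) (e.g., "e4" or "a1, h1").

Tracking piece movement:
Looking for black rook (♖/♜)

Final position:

  a b c d e f g h
  ─────────────────
8│♜ ♞ ♝ ♛ ♚ ♝ ♞ ♜│8
7│♟ ♟ ♟ ♟ ♟ ♟ ♟ ·│7
6│· · · · · · · ♟│6
5│· · · · · · · ·│5
4│· · ♙ · · · · ·│4
3│· · · · · · · ·│3
2│♙ ♙ · ♙ ♙ ♙ ♙ ♙│2
1│♖ ♘ ♗ ♕ ♔ ♗ ♘ ♖│1
  ─────────────────
  a b c d e f g h


a8, h8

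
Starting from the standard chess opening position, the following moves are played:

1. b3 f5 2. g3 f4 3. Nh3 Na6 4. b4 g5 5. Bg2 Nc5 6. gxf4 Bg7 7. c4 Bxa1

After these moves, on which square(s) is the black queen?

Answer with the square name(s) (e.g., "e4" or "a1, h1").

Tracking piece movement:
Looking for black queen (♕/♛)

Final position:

  a b c d e f g h
  ─────────────────
8│♜ · ♝ ♛ ♚ · ♞ ♜│8
7│♟ ♟ ♟ ♟ ♟ · · ♟│7
6│· · · · · · · ·│6
5│· · ♞ · · · ♟ ·│5
4│· ♙ ♙ · · ♙ · ·│4
3│· · · · · · · ♘│3
2│♙ · · ♙ ♙ ♙ ♗ ♙│2
1│♝ ♘ ♗ ♕ ♔ · · ♖│1
  ─────────────────
  a b c d e f g h


d8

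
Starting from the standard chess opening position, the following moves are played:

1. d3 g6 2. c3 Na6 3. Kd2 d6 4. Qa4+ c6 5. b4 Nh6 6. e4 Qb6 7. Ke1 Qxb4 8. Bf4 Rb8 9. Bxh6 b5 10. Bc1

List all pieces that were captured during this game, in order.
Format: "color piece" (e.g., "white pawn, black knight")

Tracking captures:
  Qxb4: captured white pawn
  Bxh6: captured black knight

white pawn, black knight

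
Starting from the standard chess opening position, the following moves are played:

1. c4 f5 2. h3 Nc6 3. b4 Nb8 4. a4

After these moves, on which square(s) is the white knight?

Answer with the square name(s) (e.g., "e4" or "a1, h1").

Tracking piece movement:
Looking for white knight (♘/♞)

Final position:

  a b c d e f g h
  ─────────────────
8│♜ ♞ ♝ ♛ ♚ ♝ ♞ ♜│8
7│♟ ♟ ♟ ♟ ♟ · ♟ ♟│7
6│· · · · · · · ·│6
5│· · · · · ♟ · ·│5
4│♙ ♙ ♙ · · · · ·│4
3│· · · · · · · ♙│3
2│· · · ♙ ♙ ♙ ♙ ·│2
1│♖ ♘ ♗ ♕ ♔ ♗ ♘ ♖│1
  ─────────────────
  a b c d e f g h


b1, g1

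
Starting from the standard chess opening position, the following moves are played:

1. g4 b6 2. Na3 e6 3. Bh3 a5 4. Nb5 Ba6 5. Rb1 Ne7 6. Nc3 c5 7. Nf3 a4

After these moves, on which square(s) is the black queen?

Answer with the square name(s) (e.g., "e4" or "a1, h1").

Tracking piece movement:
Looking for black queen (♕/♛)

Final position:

  a b c d e f g h
  ─────────────────
8│♜ ♞ · ♛ ♚ ♝ · ♜│8
7│· · · ♟ ♞ ♟ ♟ ♟│7
6│♝ ♟ · · ♟ · · ·│6
5│· · ♟ · · · · ·│5
4│♟ · · · · · ♙ ·│4
3│· · ♘ · · ♘ · ♗│3
2│♙ ♙ ♙ ♙ ♙ ♙ · ♙│2
1│· ♖ ♗ ♕ ♔ · · ♖│1
  ─────────────────
  a b c d e f g h


d8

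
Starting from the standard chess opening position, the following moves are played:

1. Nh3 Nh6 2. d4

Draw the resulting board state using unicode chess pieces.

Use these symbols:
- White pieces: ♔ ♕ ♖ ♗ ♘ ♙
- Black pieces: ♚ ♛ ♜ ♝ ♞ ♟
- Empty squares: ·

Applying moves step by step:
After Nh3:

♜ ♞ ♝ ♛ ♚ ♝ ♞ ♜
♟ ♟ ♟ ♟ ♟ ♟ ♟ ♟
· · · · · · · ·
· · · · · · · ·
· · · · · · · ·
· · · · · · · ♘
♙ ♙ ♙ ♙ ♙ ♙ ♙ ♙
♖ ♘ ♗ ♕ ♔ ♗ · ♖


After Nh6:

♜ ♞ ♝ ♛ ♚ ♝ · ♜
♟ ♟ ♟ ♟ ♟ ♟ ♟ ♟
· · · · · · · ♞
· · · · · · · ·
· · · · · · · ·
· · · · · · · ♘
♙ ♙ ♙ ♙ ♙ ♙ ♙ ♙
♖ ♘ ♗ ♕ ♔ ♗ · ♖


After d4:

♜ ♞ ♝ ♛ ♚ ♝ · ♜
♟ ♟ ♟ ♟ ♟ ♟ ♟ ♟
· · · · · · · ♞
· · · · · · · ·
· · · ♙ · · · ·
· · · · · · · ♘
♙ ♙ ♙ · ♙ ♙ ♙ ♙
♖ ♘ ♗ ♕ ♔ ♗ · ♖



  a b c d e f g h
  ─────────────────
8│♜ ♞ ♝ ♛ ♚ ♝ · ♜│8
7│♟ ♟ ♟ ♟ ♟ ♟ ♟ ♟│7
6│· · · · · · · ♞│6
5│· · · · · · · ·│5
4│· · · ♙ · · · ·│4
3│· · · · · · · ♘│3
2│♙ ♙ ♙ · ♙ ♙ ♙ ♙│2
1│♖ ♘ ♗ ♕ ♔ ♗ · ♖│1
  ─────────────────
  a b c d e f g h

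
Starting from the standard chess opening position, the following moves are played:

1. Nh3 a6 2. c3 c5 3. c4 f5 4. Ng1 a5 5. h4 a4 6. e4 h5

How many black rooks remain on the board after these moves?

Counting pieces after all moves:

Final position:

  a b c d e f g h
  ─────────────────
8│♜ ♞ ♝ ♛ ♚ ♝ ♞ ♜│8
7│· ♟ · ♟ ♟ · ♟ ·│7
6│· · · · · · · ·│6
5│· · ♟ · · ♟ · ♟│5
4│♟ · ♙ · ♙ · · ♙│4
3│· · · · · · · ·│3
2│♙ ♙ · ♙ · ♙ ♙ ·│2
1│♖ ♘ ♗ ♕ ♔ ♗ ♘ ♖│1
  ─────────────────
  a b c d e f g h


2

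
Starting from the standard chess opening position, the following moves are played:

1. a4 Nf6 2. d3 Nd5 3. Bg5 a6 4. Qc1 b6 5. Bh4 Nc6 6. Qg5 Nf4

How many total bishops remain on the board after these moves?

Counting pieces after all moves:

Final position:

  a b c d e f g h
  ─────────────────
8│♜ · ♝ ♛ ♚ ♝ · ♜│8
7│· · ♟ ♟ ♟ ♟ ♟ ♟│7
6│♟ ♟ ♞ · · · · ·│6
5│· · · · · · ♕ ·│5
4│♙ · · · · ♞ · ♗│4
3│· · · ♙ · · · ·│3
2│· ♙ ♙ · ♙ ♙ ♙ ♙│2
1│♖ ♘ · · ♔ ♗ ♘ ♖│1
  ─────────────────
  a b c d e f g h


4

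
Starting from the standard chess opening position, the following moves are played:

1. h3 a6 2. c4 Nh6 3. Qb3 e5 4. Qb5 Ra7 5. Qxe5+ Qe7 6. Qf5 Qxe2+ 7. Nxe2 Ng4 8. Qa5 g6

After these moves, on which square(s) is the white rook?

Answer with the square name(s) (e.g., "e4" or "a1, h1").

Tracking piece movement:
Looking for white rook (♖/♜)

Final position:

  a b c d e f g h
  ─────────────────
8│· ♞ ♝ · ♚ ♝ · ♜│8
7│♜ ♟ ♟ ♟ · ♟ · ♟│7
6│♟ · · · · · ♟ ·│6
5│♕ · · · · · · ·│5
4│· · ♙ · · · ♞ ·│4
3│· · · · · · · ♙│3
2│♙ ♙ · ♙ ♘ ♙ ♙ ·│2
1│♖ ♘ ♗ · ♔ ♗ · ♖│1
  ─────────────────
  a b c d e f g h


a1, h1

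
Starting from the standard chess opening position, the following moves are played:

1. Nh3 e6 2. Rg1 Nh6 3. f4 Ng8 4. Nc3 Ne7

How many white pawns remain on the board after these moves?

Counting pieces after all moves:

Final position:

  a b c d e f g h
  ─────────────────
8│♜ ♞ ♝ ♛ ♚ ♝ · ♜│8
7│♟ ♟ ♟ ♟ ♞ ♟ ♟ ♟│7
6│· · · · ♟ · · ·│6
5│· · · · · · · ·│5
4│· · · · · ♙ · ·│4
3│· · ♘ · · · · ♘│3
2│♙ ♙ ♙ ♙ ♙ · ♙ ♙│2
1│♖ · ♗ ♕ ♔ ♗ ♖ ·│1
  ─────────────────
  a b c d e f g h


8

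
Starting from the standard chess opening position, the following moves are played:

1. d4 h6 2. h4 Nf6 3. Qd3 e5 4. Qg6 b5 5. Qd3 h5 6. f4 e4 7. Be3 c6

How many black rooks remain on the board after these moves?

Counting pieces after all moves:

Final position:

  a b c d e f g h
  ─────────────────
8│♜ ♞ ♝ ♛ ♚ ♝ · ♜│8
7│♟ · · ♟ · ♟ ♟ ·│7
6│· · ♟ · · ♞ · ·│6
5│· ♟ · · · · · ♟│5
4│· · · ♙ ♟ ♙ · ♙│4
3│· · · ♕ ♗ · · ·│3
2│♙ ♙ ♙ · ♙ · ♙ ·│2
1│♖ ♘ · · ♔ ♗ ♘ ♖│1
  ─────────────────
  a b c d e f g h


2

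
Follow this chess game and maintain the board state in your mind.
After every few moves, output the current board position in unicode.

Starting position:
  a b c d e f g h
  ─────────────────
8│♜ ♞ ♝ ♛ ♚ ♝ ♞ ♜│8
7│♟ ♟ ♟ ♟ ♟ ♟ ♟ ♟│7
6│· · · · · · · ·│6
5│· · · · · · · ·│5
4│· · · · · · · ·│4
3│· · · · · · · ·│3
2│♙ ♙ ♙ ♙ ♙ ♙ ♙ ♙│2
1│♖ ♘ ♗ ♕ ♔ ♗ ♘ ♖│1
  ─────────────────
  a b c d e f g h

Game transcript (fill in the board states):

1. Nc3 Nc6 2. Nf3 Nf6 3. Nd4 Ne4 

  a b c d e f g h
  ─────────────────
8│♜ · ♝ ♛ ♚ ♝ · ♜│8
7│♟ ♟ ♟ ♟ ♟ ♟ ♟ ♟│7
6│· · ♞ · · · · ·│6
5│· · · · · · · ·│5
4│· · · ♘ ♞ · · ·│4
3│· · ♘ · · · · ·│3
2│♙ ♙ ♙ ♙ ♙ ♙ ♙ ♙│2
1│♖ · ♗ ♕ ♔ ♗ · ♖│1
  ─────────────────
  a b c d e f g h

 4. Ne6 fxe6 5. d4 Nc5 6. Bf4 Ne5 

  a b c d e f g h
  ─────────────────
8│♜ · ♝ ♛ ♚ ♝ · ♜│8
7│♟ ♟ ♟ ♟ ♟ · ♟ ♟│7
6│· · · · ♟ · · ·│6
5│· · ♞ · ♞ · · ·│5
4│· · · ♙ · ♗ · ·│4
3│· · ♘ · · · · ·│3
2│♙ ♙ ♙ · ♙ ♙ ♙ ♙│2
1│♖ · · ♕ ♔ ♗ · ♖│1
  ─────────────────
  a b c d e f g h

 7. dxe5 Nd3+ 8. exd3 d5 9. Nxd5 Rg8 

  a b c d e f g h
  ─────────────────
8│♜ · ♝ ♛ ♚ ♝ ♜ ·│8
7│♟ ♟ ♟ · ♟ · ♟ ♟│7
6│· · · · ♟ · · ·│6
5│· · · ♘ ♙ · · ·│5
4│· · · · · ♗ · ·│4
3│· · · ♙ · · · ·│3
2│♙ ♙ ♙ · · ♙ ♙ ♙│2
1│♖ · · ♕ ♔ ♗ · ♖│1
  ─────────────────
  a b c d e f g h

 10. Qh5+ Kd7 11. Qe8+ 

  a b c d e f g h
  ─────────────────
8│♜ · ♝ ♛ ♕ ♝ ♜ ·│8
7│♟ ♟ ♟ ♚ ♟ · ♟ ♟│7
6│· · · · ♟ · · ·│6
5│· · · ♘ ♙ · · ·│5
4│· · · · · ♗ · ·│4
3│· · · ♙ · · · ·│3
2│♙ ♙ ♙ · · ♙ ♙ ♙│2
1│♖ · · · ♔ ♗ · ♖│1
  ─────────────────
  a b c d e f g h


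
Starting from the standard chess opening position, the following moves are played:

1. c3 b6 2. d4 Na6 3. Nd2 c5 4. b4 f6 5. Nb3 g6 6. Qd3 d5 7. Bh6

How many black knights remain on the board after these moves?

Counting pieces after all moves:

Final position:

  a b c d e f g h
  ─────────────────
8│♜ · ♝ ♛ ♚ ♝ ♞ ♜│8
7│♟ · · · ♟ · · ♟│7
6│♞ ♟ · · · ♟ ♟ ♗│6
5│· · ♟ ♟ · · · ·│5
4│· ♙ · ♙ · · · ·│4
3│· ♘ ♙ ♕ · · · ·│3
2│♙ · · · ♙ ♙ ♙ ♙│2
1│♖ · · · ♔ ♗ ♘ ♖│1
  ─────────────────
  a b c d e f g h


2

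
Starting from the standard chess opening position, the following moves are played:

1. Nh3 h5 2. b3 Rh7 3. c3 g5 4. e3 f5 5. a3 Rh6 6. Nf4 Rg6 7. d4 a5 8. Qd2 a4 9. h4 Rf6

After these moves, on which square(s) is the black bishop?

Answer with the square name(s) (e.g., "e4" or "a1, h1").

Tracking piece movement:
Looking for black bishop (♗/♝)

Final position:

  a b c d e f g h
  ─────────────────
8│♜ ♞ ♝ ♛ ♚ ♝ ♞ ·│8
7│· ♟ ♟ ♟ ♟ · · ·│7
6│· · · · · ♜ · ·│6
5│· · · · · ♟ ♟ ♟│5
4│♟ · · ♙ · ♘ · ♙│4
3│♙ ♙ ♙ · ♙ · · ·│3
2│· · · ♕ · ♙ ♙ ·│2
1│♖ ♘ ♗ · ♔ ♗ · ♖│1
  ─────────────────
  a b c d e f g h


c8, f8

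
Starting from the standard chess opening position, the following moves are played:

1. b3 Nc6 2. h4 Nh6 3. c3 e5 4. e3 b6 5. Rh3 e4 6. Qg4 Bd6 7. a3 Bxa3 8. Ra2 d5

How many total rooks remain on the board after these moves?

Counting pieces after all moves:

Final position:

  a b c d e f g h
  ─────────────────
8│♜ · ♝ ♛ ♚ · · ♜│8
7│♟ · ♟ · · ♟ ♟ ♟│7
6│· ♟ ♞ · · · · ♞│6
5│· · · ♟ · · · ·│5
4│· · · · ♟ · ♕ ♙│4
3│♝ ♙ ♙ · ♙ · · ♖│3
2│♖ · · ♙ · ♙ ♙ ·│2
1│· ♘ ♗ · ♔ ♗ ♘ ·│1
  ─────────────────
  a b c d e f g h


4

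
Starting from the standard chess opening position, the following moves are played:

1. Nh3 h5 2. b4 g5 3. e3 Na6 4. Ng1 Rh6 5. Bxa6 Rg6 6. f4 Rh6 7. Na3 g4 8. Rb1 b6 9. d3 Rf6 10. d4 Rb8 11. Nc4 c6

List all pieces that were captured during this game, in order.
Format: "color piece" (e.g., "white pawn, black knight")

Tracking captures:
  Bxa6: captured black knight

black knight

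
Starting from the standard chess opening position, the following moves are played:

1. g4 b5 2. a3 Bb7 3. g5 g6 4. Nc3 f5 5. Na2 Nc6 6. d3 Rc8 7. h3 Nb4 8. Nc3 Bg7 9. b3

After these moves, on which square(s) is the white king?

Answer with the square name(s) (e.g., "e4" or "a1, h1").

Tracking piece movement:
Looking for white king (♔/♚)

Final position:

  a b c d e f g h
  ─────────────────
8│· · ♜ ♛ ♚ · ♞ ♜│8
7│♟ ♝ ♟ ♟ ♟ · ♝ ♟│7
6│· · · · · · ♟ ·│6
5│· ♟ · · · ♟ ♙ ·│5
4│· ♞ · · · · · ·│4
3│♙ ♙ ♘ ♙ · · · ♙│3
2│· · ♙ · ♙ ♙ · ·│2
1│♖ · ♗ ♕ ♔ ♗ ♘ ♖│1
  ─────────────────
  a b c d e f g h


e1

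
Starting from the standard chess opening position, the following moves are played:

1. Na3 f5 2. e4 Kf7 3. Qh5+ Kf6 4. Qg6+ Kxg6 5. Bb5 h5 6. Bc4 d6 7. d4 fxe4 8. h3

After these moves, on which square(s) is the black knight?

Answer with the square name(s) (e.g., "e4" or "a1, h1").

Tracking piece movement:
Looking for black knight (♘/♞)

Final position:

  a b c d e f g h
  ─────────────────
8│♜ ♞ ♝ ♛ · ♝ ♞ ♜│8
7│♟ ♟ ♟ · ♟ · ♟ ·│7
6│· · · ♟ · · ♚ ·│6
5│· · · · · · · ♟│5
4│· · ♗ ♙ ♟ · · ·│4
3│♘ · · · · · · ♙│3
2│♙ ♙ ♙ · · ♙ ♙ ·│2
1│♖ · ♗ · ♔ · ♘ ♖│1
  ─────────────────
  a b c d e f g h


b8, g8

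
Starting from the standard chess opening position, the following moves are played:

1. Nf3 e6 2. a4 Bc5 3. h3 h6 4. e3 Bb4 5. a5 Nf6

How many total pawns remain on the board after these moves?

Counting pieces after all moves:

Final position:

  a b c d e f g h
  ─────────────────
8│♜ ♞ ♝ ♛ ♚ · · ♜│8
7│♟ ♟ ♟ ♟ · ♟ ♟ ·│7
6│· · · · ♟ ♞ · ♟│6
5│♙ · · · · · · ·│5
4│· ♝ · · · · · ·│4
3│· · · · ♙ ♘ · ♙│3
2│· ♙ ♙ ♙ · ♙ ♙ ·│2
1│♖ ♘ ♗ ♕ ♔ ♗ · ♖│1
  ─────────────────
  a b c d e f g h


16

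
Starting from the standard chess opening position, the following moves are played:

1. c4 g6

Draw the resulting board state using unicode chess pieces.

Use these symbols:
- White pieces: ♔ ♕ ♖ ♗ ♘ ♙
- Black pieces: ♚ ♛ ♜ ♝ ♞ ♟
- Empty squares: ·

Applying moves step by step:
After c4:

♜ ♞ ♝ ♛ ♚ ♝ ♞ ♜
♟ ♟ ♟ ♟ ♟ ♟ ♟ ♟
· · · · · · · ·
· · · · · · · ·
· · ♙ · · · · ·
· · · · · · · ·
♙ ♙ · ♙ ♙ ♙ ♙ ♙
♖ ♘ ♗ ♕ ♔ ♗ ♘ ♖


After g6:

♜ ♞ ♝ ♛ ♚ ♝ ♞ ♜
♟ ♟ ♟ ♟ ♟ ♟ · ♟
· · · · · · ♟ ·
· · · · · · · ·
· · ♙ · · · · ·
· · · · · · · ·
♙ ♙ · ♙ ♙ ♙ ♙ ♙
♖ ♘ ♗ ♕ ♔ ♗ ♘ ♖



  a b c d e f g h
  ─────────────────
8│♜ ♞ ♝ ♛ ♚ ♝ ♞ ♜│8
7│♟ ♟ ♟ ♟ ♟ ♟ · ♟│7
6│· · · · · · ♟ ·│6
5│· · · · · · · ·│5
4│· · ♙ · · · · ·│4
3│· · · · · · · ·│3
2│♙ ♙ · ♙ ♙ ♙ ♙ ♙│2
1│♖ ♘ ♗ ♕ ♔ ♗ ♘ ♖│1
  ─────────────────
  a b c d e f g h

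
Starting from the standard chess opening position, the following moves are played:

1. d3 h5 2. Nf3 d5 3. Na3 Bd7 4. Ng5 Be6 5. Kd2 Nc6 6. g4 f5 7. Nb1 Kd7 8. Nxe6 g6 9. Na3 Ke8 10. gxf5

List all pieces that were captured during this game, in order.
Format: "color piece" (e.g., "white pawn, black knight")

Tracking captures:
  Nxe6: captured black bishop
  gxf5: captured black pawn

black bishop, black pawn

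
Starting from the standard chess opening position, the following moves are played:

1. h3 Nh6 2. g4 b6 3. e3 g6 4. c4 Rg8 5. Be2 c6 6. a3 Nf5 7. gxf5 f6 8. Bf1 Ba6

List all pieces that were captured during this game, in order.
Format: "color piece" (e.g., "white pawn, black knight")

Tracking captures:
  gxf5: captured black knight

black knight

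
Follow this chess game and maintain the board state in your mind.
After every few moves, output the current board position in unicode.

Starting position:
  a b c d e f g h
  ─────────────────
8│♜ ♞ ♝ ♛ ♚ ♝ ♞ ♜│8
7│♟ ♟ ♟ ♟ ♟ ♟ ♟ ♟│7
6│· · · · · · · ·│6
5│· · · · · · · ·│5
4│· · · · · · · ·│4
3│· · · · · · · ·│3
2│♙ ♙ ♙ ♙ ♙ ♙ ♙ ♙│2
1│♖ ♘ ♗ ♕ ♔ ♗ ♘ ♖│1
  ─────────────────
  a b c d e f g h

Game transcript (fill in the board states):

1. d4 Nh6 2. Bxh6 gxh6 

  a b c d e f g h
  ─────────────────
8│♜ ♞ ♝ ♛ ♚ ♝ · ♜│8
7│♟ ♟ ♟ ♟ ♟ ♟ · ♟│7
6│· · · · · · · ♟│6
5│· · · · · · · ·│5
4│· · · ♙ · · · ·│4
3│· · · · · · · ·│3
2│♙ ♙ ♙ · ♙ ♙ ♙ ♙│2
1│♖ ♘ · ♕ ♔ ♗ ♘ ♖│1
  ─────────────────
  a b c d e f g h

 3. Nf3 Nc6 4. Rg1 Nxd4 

  a b c d e f g h
  ─────────────────
8│♜ · ♝ ♛ ♚ ♝ · ♜│8
7│♟ ♟ ♟ ♟ ♟ ♟ · ♟│7
6│· · · · · · · ♟│6
5│· · · · · · · ·│5
4│· · · ♞ · · · ·│4
3│· · · · · ♘ · ·│3
2│♙ ♙ ♙ · ♙ ♙ ♙ ♙│2
1│♖ ♘ · ♕ ♔ ♗ ♖ ·│1
  ─────────────────
  a b c d e f g h

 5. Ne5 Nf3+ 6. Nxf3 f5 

  a b c d e f g h
  ─────────────────
8│♜ · ♝ ♛ ♚ ♝ · ♜│8
7│♟ ♟ ♟ ♟ ♟ · · ♟│7
6│· · · · · · · ♟│6
5│· · · · · ♟ · ·│5
4│· · · · · · · ·│4
3│· · · · · ♘ · ·│3
2│♙ ♙ ♙ · ♙ ♙ ♙ ♙│2
1│♖ ♘ · ♕ ♔ ♗ ♖ ·│1
  ─────────────────
  a b c d e f g h

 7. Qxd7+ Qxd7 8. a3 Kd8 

  a b c d e f g h
  ─────────────────
8│♜ · ♝ ♚ · ♝ · ♜│8
7│♟ ♟ ♟ ♛ ♟ · · ♟│7
6│· · · · · · · ♟│6
5│· · · · · ♟ · ·│5
4│· · · · · · · ·│4
3│♙ · · · · ♘ · ·│3
2│· ♙ ♙ · ♙ ♙ ♙ ♙│2
1│♖ ♘ · · ♔ ♗ ♖ ·│1
  ─────────────────
  a b c d e f g h

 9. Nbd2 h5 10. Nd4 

  a b c d e f g h
  ─────────────────
8│♜ · ♝ ♚ · ♝ · ♜│8
7│♟ ♟ ♟ ♛ ♟ · · ♟│7
6│· · · · · · · ·│6
5│· · · · · ♟ · ♟│5
4│· · · ♘ · · · ·│4
3│♙ · · · · · · ·│3
2│· ♙ ♙ ♘ ♙ ♙ ♙ ♙│2
1│♖ · · · ♔ ♗ ♖ ·│1
  ─────────────────
  a b c d e f g h


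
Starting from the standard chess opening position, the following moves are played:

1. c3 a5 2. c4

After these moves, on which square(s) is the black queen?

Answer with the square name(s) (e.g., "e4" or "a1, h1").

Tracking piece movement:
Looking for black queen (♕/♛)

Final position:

  a b c d e f g h
  ─────────────────
8│♜ ♞ ♝ ♛ ♚ ♝ ♞ ♜│8
7│· ♟ ♟ ♟ ♟ ♟ ♟ ♟│7
6│· · · · · · · ·│6
5│♟ · · · · · · ·│5
4│· · ♙ · · · · ·│4
3│· · · · · · · ·│3
2│♙ ♙ · ♙ ♙ ♙ ♙ ♙│2
1│♖ ♘ ♗ ♕ ♔ ♗ ♘ ♖│1
  ─────────────────
  a b c d e f g h


d8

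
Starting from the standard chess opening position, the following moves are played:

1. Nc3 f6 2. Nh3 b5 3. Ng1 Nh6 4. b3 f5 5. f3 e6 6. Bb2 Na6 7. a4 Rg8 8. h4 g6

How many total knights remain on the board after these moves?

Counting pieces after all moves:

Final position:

  a b c d e f g h
  ─────────────────
8│♜ · ♝ ♛ ♚ ♝ ♜ ·│8
7│♟ · ♟ ♟ · · · ♟│7
6│♞ · · · ♟ · ♟ ♞│6
5│· ♟ · · · ♟ · ·│5
4│♙ · · · · · · ♙│4
3│· ♙ ♘ · · ♙ · ·│3
2│· ♗ ♙ ♙ ♙ · ♙ ·│2
1│♖ · · ♕ ♔ ♗ ♘ ♖│1
  ─────────────────
  a b c d e f g h


4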